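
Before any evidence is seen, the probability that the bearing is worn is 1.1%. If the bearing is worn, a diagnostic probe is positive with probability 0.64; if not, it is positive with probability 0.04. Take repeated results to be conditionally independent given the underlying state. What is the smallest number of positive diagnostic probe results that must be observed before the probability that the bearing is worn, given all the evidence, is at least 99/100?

4

Prior odds = 0.011/0.989 = 11/989.
Likelihood ratio of a positive = 0.64/0.04 = 16.
Target posterior odds = 0.99/0.01 = 99.
Require 16ⁿ ≥ 99 ÷ (11/989) = 8901.
16³ = 4096 falls short of 8901 but 16⁴ = 65536 reaches it, so n = 4.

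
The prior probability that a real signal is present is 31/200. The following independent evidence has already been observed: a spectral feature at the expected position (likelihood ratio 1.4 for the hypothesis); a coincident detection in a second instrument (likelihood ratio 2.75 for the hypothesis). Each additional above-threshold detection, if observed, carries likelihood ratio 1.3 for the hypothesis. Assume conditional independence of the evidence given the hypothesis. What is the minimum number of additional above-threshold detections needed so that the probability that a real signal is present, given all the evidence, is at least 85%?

8

Prior odds = 0.155/0.845 = 31/169.
Combined Bayes factor of the evidence already in hand = 1.4 × 2.75 = 3.85.
Odds after that evidence = (31/169) × 3.85 = 2387/3380.
Target odds = 0.85/0.15 = 17/3.
Need 1.3ⁿ ≥ 17/3 ÷ (2387/3380) = 57460/7161.
1.3⁷ = 62748517/10000000 falls short of 57460/7161 but 1.3⁸ = 815730721/100000000 reaches it, so n = 8.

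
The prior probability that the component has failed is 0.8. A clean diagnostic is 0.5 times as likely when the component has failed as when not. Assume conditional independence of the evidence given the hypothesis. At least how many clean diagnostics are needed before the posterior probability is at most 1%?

Prior odds = 0.8/0.2 = 4.
Likelihood ratio per clean diagnostic = 0.5.
Target posterior odds = 0.01/0.99 = 1/99.
Need 4 × 0.5ⁿ ≤ 1/99, i.e. 0.5ⁿ ≤ 1/396.
0.5⁸ = 0.00390625 is still above 1/396 but 0.5⁹ = 0.001953125 is at or below it, so n = 9.

9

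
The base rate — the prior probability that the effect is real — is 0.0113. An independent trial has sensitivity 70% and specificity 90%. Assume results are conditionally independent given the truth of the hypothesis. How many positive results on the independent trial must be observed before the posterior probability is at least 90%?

4

Prior odds = 0.0113/0.9887 = 113/9887.
False-positive rate = 1 − 0.9 = 0.1; likelihood ratio of a positive = 0.7/0.1 = 7.
Target odds: 0.9 ÷ 0.1 = 9.
Require 7ⁿ ≥ 9 ÷ (113/9887) = 88983/113.
7³ = 343 falls short of 88983/113 but 7⁴ = 2401 reaches it, so n = 4.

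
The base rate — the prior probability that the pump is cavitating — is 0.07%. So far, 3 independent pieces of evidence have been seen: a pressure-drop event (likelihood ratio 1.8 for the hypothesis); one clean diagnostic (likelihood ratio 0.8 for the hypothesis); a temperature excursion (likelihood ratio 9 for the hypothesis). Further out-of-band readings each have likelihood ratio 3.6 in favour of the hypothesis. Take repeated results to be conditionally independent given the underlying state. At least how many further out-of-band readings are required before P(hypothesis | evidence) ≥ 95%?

6

Prior odds = 0.0007/0.9993 = 7/9993.
Combined Bayes factor of the evidence already in hand = 1.8 × 0.8 × 9 = 12.96.
Odds after that evidence = (7/9993) × 12.96 = 756/83275.
Target odds = 0.95/0.05 = 19.
Need 3.6ⁿ ≥ 19 ÷ (756/83275) = 1582225/756.
3.6⁵ = 604.66176 falls short of 1582225/756 but 3.6⁶ = 34012224/15625 reaches it, so n = 6.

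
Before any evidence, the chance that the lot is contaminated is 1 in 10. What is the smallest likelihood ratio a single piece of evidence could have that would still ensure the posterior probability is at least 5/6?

45

Prior odds = 0.1/0.9 = 1/9.
Target odds = (5/6)/(1/6) = 5.
Required Bayes factor = 5 ÷ (1/9) = 45.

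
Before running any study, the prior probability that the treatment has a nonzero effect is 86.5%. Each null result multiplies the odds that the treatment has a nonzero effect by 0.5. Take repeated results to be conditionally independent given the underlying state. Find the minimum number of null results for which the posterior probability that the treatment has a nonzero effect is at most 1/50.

9

Prior odds = 0.865/0.135 = 173/27.
Likelihood ratio per null result = 0.5.
Target posterior odds = 0.02/0.98 = 1/49.
Require 0.5ⁿ ≤ 1/49 ÷ (173/27) = 27/8477.
0.5⁸ = 0.00390625 is still above 27/8477 but 0.5⁹ = 0.001953125 is at or below it, so n = 9.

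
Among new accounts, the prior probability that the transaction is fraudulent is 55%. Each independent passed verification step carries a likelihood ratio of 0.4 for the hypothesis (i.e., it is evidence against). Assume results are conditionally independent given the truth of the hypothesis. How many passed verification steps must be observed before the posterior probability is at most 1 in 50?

5

Prior odds = 0.55/0.45 = 11/9.
Likelihood ratio per passed verification step = 0.4.
Target odds: 0.02 ÷ 0.98 = 1/49.
Require 0.4ⁿ ≤ 1/49 ÷ (11/9) = 9/539.
0.4⁴ = 0.0256 is still above 9/539 but 0.4⁵ = 0.01024 is at or below it, so n = 5.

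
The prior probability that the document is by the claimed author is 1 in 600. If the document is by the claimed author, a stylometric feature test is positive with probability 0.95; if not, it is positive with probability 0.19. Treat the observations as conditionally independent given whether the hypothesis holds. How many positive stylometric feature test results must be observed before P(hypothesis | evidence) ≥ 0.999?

Prior odds = (1/600)/(599/600) = 1/599.
Likelihood ratio of a positive = 0.95/0.19 = 5.
Target posterior odds = 0.999/0.001 = 999.
Require 5ⁿ ≥ 999 ÷ (1/599) = 598401.
5⁸ = 390625 falls short of 598401 but 5⁹ = 1953125 reaches it, so n = 9.

9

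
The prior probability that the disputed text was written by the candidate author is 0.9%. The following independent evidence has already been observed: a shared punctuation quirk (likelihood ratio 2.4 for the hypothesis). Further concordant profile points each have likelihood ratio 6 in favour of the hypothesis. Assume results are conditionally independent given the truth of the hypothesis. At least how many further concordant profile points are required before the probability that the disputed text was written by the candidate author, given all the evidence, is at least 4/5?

Prior odds = 0.009/0.991 = 9/991.
Bayes factor of the evidence already in hand = 2.4.
Odds after that evidence = (9/991) × 2.4 = 108/4955.
Target odds = 0.8/0.2 = 4.
Need 6ⁿ ≥ 4 ÷ (108/4955) = 4955/27.
6² = 36 falls short of 4955/27 but 6³ = 216 reaches it, so n = 3.

3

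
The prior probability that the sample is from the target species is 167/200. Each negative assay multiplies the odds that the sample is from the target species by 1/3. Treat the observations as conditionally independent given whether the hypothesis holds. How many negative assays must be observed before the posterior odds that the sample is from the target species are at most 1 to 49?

Prior odds: 0.835 ÷ 0.165 = 167/33.
Likelihood ratio per negative assay = 1/3.
Target odds = 1/49.
Need (167/33) × (1/3)ⁿ ≤ 1/49, i.e. (1/3)ⁿ ≤ 33/8183.
(1/3)⁵ = 1/243 is still above 33/8183 but (1/3)⁶ = 1/729 is at or below it, so n = 6.

6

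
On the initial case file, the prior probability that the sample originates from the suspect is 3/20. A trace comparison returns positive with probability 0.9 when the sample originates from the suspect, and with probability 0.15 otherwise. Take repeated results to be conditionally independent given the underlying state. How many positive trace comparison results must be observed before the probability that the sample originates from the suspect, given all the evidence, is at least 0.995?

Prior odds: 0.15 ÷ 0.85 = 3/17.
Likelihood ratio of a positive result = 0.9/0.15 = 6.
Target posterior odds = 0.995/0.005 = 199.
Need (3/17) × 6ⁿ ≥ 199, i.e. 6ⁿ ≥ 3383/3.
6³ = 216 falls short of 3383/3 but 6⁴ = 1296 reaches it, so n = 4.

4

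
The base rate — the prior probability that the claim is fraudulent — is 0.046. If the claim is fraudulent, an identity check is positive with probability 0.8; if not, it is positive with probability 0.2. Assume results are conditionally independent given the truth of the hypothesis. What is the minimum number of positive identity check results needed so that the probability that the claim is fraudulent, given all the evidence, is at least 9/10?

4

Prior odds: 0.046 ÷ 0.954 = 23/477.
Likelihood ratio of a positive = 0.8/0.2 = 4.
Target odds: 0.9 ÷ 0.1 = 9.
Need (23/477) × 4ⁿ ≥ 9, i.e. 4ⁿ ≥ 4293/23.
4³ = 64 falls short of 4293/23 but 4⁴ = 256 reaches it, so n = 4.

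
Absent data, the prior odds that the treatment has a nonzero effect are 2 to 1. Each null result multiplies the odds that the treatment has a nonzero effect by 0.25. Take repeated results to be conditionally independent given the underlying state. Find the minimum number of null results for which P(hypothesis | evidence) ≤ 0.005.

Prior odds = 2.
Likelihood ratio per null result = 0.25.
Target odds: 0.005 ÷ 0.995 = 1/199.
Need 2 × 0.25ⁿ ≤ 1/199, i.e. 0.25ⁿ ≤ 1/398.
0.25⁴ = 0.00390625 is still above 1/398 but 0.25⁵ = 1/1024 is at or below it, so n = 5.

5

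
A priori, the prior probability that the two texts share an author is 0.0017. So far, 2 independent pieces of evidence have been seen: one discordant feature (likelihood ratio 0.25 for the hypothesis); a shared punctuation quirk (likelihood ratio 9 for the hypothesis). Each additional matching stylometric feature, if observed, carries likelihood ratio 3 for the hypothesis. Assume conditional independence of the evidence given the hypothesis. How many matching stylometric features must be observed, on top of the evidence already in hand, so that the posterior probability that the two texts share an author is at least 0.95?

8

Prior odds = 0.0017/0.9983 = 17/9983.
Combined Bayes factor of the evidence already in hand = 0.25 × 9 = 2.25.
Odds after that evidence = (17/9983) × 2.25 = 153/39932.
Target odds = 0.95/0.05 = 19.
Need 3ⁿ ≥ 19 ÷ (153/39932) = 758708/153.
3⁷ = 2187 falls short of 758708/153 but 3⁸ = 6561 reaches it, so n = 8.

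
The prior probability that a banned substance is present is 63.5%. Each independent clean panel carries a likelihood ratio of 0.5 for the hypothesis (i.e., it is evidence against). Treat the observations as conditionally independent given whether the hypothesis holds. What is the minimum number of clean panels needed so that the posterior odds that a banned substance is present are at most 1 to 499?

Prior odds: 0.635 ÷ 0.365 = 127/73.
Likelihood ratio per clean panel = 0.5.
Target odds = 1/499.
Need (127/73) × 0.5ⁿ ≤ 1/499, i.e. 0.5ⁿ ≤ 73/63373.
0.5⁹ = 0.001953125 is still above 73/63373 but 0.5¹⁰ = 1/1024 is at or below it, so n = 10.

10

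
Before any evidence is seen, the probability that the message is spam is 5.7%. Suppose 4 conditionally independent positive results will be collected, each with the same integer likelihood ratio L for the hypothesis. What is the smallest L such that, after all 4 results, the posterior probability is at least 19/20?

5

Prior odds = 0.057/0.943 = 57/943.
Target odds = 0.95/0.05 = 19.
Need L⁴ ≥ 19 ÷ (57/943) = 943/3.
4⁴ = 256 < 943/3 ≤ 625 = 5⁴, so L = 5.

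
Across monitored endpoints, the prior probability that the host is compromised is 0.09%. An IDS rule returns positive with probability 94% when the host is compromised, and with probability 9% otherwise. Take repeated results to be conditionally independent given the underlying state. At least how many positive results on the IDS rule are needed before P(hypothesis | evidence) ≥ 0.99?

5

Prior odds: 0.0009 ÷ 0.9991 = 9/9991.
Likelihood ratio of a positive result = 0.94/0.09 = 94/9.
Target odds: 0.99 ÷ 0.01 = 99.
Need (9/9991) × (94/9)ⁿ ≥ 99, i.e. (94/9)ⁿ ≥ 109901.
(94/9)⁴ = 78074896/6561 falls short of 109901 but (94/9)⁵ ≈124287 reaches it, so n = 5.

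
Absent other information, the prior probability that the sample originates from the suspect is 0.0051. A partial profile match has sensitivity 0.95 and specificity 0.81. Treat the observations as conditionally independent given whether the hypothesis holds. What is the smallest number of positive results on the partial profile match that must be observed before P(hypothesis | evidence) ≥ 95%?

6

Prior odds: 0.0051 ÷ 0.9949 = 51/9949.
False-positive rate = 1 − 0.81 = 0.19; likelihood ratio of a positive = 0.95/0.19 = 5.
Target odds: 0.95 ÷ 0.05 = 19.
Require 5ⁿ ≥ 19 ÷ (51/9949) = 189031/51.
5⁵ = 3125 falls short of 189031/51 but 5⁶ = 15625 reaches it, so n = 6.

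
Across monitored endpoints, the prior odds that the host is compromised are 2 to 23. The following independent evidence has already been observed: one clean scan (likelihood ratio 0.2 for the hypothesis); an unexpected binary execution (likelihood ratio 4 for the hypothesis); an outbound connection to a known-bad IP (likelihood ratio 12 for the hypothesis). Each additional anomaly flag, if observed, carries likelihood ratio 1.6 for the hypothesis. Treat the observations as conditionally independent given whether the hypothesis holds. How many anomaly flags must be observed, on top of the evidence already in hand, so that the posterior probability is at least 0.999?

16

Prior odds = 2/23.
Combined Bayes factor of the evidence already in hand = 0.2 × 4 × 12 = 9.6.
Odds after that evidence = (2/23) × 9.6 = 96/115.
Target odds = 0.999/0.001 = 999.
Need 1.6ⁿ ≥ 999 ÷ (96/115) = 1196.71875.
1.6¹⁵ ≈1152.92 falls short of 1196.71875 but 1.6¹⁶ ≈1844.67 reaches it, so n = 16.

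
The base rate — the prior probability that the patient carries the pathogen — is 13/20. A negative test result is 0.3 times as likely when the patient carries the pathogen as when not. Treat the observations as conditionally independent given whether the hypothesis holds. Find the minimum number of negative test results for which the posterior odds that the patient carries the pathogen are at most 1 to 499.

Prior odds = 0.65/0.35 = 13/7.
Likelihood ratio per negative test result = 0.3.
Target odds = 1/499.
Require 0.3ⁿ ≤ 1/499 ÷ (13/7) = 7/6487.
0.3⁵ = 243/100000 is still above 7/6487 but 0.3⁶ = 729/1000000 is at or below it, so n = 6.

6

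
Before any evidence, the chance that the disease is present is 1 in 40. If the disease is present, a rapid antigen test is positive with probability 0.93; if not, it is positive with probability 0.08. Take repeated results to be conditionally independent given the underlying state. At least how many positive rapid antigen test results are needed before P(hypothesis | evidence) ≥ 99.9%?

5

Prior odds = 0.025/0.975 = 1/39.
Likelihood ratio of a positive = 0.93/0.08 = 11.625.
Target posterior odds = 0.999/0.001 = 999.
Require 11.625ⁿ ≥ 999 ÷ (1/39) = 38961.
11.625⁴ = 74805201/4096 falls short of 38961 but 11.625⁵ ≈212307 reaches it, so n = 5.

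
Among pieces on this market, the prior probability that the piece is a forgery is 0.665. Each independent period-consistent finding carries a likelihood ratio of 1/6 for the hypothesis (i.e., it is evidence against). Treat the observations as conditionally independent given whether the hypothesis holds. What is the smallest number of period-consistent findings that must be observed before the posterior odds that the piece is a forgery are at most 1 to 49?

3

Prior odds: 0.665 ÷ 0.335 = 133/67.
Likelihood ratio per period-consistent finding = 1/6.
Target odds = 1/49.
Need (133/67) × (1/6)ⁿ ≤ 1/49, i.e. (1/6)ⁿ ≤ 67/6517.
(1/6)² = 1/36 is still above 67/6517 but (1/6)³ = 1/216 is at or below it, so n = 3.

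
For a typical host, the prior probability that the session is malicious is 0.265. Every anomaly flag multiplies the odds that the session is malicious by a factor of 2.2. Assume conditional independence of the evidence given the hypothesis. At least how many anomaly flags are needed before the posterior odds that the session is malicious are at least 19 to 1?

Prior odds = 0.265/0.735 = 53/147.
Likelihood ratio per anomaly flag = 2.2.
Target odds = 19.
Need (53/147) × 2.2ⁿ ≥ 19, i.e. 2.2ⁿ ≥ 2793/53.
2.2⁵ = 51.53632 falls short of 2793/53 but 2.2⁶ = 1771561/15625 reaches it, so n = 6.

6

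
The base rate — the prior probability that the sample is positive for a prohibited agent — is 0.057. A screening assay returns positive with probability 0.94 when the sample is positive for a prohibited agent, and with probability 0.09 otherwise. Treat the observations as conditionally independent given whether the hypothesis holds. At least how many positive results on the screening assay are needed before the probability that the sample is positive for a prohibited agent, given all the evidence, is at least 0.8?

2

Prior odds = 0.057/0.943 = 57/943.
Likelihood ratio of a positive result = 0.94/0.09 = 94/9.
Target odds: 0.8 ÷ 0.2 = 4.
Need (57/943) × (94/9)ⁿ ≥ 4, i.e. (94/9)ⁿ ≥ 3772/57.
(94/9)¹ = 94/9 falls short of 3772/57 but (94/9)² = 8836/81 reaches it, so n = 2.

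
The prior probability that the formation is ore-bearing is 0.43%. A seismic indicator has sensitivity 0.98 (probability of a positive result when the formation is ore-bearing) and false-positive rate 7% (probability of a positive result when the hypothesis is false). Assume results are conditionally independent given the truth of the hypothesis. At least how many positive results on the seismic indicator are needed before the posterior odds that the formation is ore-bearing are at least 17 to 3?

Prior odds: 0.0043 ÷ 0.9957 = 43/9957.
Likelihood ratio of a positive result = 0.98/0.07 = 14.
Target odds = 17/3.
Require 14ⁿ ≥ 17/3 ÷ (43/9957) = 56423/43.
14² = 196 falls short of 56423/43 but 14³ = 2744 reaches it, so n = 3.

3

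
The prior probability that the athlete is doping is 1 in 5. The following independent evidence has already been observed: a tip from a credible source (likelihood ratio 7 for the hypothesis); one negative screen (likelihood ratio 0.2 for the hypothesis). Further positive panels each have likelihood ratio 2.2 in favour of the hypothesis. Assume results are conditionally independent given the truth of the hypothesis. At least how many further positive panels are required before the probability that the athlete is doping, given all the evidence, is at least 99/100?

8

Prior odds = 0.2/0.8 = 0.25.
Combined Bayes factor of the evidence already in hand = 7 × 0.2 = 1.4.
Odds after that evidence = 0.25 × 1.4 = 0.35.
Target odds = 0.99/0.01 = 99.
Need 2.2ⁿ ≥ 99 ÷ 0.35 = 1980/7.
2.2⁷ = 19487171/78125 falls short of 1980/7 but 2.2⁸ = 214358881/390625 reaches it, so n = 8.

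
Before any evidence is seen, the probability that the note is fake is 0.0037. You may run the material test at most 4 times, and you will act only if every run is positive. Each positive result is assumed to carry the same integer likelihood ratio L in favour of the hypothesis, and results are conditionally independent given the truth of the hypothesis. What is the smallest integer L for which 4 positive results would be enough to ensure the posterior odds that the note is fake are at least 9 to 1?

8

Prior odds = 0.0037/0.9963 = 37/9963.
Target odds = 9.
Need L⁴ ≥ 9 ÷ (37/9963) = 89667/37.
7⁴ = 2401 < 89667/37 ≤ 4096 = 8⁴, so L = 8.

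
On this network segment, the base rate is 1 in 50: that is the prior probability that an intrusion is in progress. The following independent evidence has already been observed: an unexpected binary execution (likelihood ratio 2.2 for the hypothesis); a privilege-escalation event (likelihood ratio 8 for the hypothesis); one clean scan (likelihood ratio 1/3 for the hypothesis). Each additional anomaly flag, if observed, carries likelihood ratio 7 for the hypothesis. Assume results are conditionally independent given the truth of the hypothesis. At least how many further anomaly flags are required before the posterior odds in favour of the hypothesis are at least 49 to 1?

Prior odds = 0.02/0.98 = 1/49.
Combined Bayes factor of the evidence already in hand = 2.2 × 8 × (1/3) = 88/15.
Odds after that evidence = (1/49) × 88/15 = 88/735.
Target odds = 49.
Need 7ⁿ ≥ 49 ÷ (88/735) = 36015/88.
7³ = 343 falls short of 36015/88 but 7⁴ = 2401 reaches it, so n = 4.

4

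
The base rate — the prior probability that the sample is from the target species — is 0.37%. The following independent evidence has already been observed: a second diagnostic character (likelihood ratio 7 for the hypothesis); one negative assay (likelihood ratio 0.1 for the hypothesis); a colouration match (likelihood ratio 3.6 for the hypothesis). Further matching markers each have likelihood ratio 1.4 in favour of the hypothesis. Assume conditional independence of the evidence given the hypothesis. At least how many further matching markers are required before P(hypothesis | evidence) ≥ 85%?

20

Prior odds = 0.0037/0.9963 = 37/9963.
Combined Bayes factor of the evidence already in hand = 7 × 0.1 × 3.6 = 2.52.
Odds after that evidence = (37/9963) × 2.52 = 259/27675.
Target odds = 0.85/0.15 = 17/3.
Need 1.4ⁿ ≥ 17/3 ÷ (259/27675) = 156825/259.
1.4¹⁹ ≈597.63 falls short of 156825/259 but 1.4²⁰ ≈836.683 reaches it, so n = 20.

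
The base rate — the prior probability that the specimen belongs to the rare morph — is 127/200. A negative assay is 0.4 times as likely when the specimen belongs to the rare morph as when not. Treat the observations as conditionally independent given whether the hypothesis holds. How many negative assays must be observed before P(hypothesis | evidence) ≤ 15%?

3

Prior odds = 0.635/0.365 = 127/73.
Likelihood ratio per negative assay = 0.4.
Target posterior odds = 0.15/0.85 = 3/17.
Need (127/73) × 0.4ⁿ ≤ 3/17, i.e. 0.4ⁿ ≤ 219/2159.
0.4² = 0.16 is still above 219/2159 but 0.4³ = 0.064 is at or below it, so n = 3.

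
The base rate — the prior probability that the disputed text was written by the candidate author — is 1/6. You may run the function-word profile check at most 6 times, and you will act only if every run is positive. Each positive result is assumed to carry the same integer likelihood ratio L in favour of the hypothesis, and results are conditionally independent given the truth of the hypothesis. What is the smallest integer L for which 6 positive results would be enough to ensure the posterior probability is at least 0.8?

Prior odds = (1/6)/(5/6) = 0.2.
Target odds = 0.8/0.2 = 4.
Need L⁶ ≥ 4 ÷ 0.2 = 20.
1⁶ = 1 < 20 ≤ 64 = 2⁶, so L = 2.

2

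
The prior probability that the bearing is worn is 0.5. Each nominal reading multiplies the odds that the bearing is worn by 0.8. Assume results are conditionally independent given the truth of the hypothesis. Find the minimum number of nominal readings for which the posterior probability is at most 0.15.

8

Prior odds = 0.5/0.5 = 1.
Likelihood ratio per nominal reading = 0.8.
Target odds: 0.15 ÷ 0.85 = 3/17.
Require 0.8ⁿ ≤ 3/17 ÷ 1 = 3/17.
0.8⁷ = 16384/78125 is still above 3/17 but 0.8⁸ = 65536/390625 is at or below it, so n = 8.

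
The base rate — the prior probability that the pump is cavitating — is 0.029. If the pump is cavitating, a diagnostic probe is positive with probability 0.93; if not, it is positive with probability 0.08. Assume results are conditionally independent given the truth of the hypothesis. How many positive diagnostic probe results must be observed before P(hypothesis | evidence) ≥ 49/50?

4

Prior odds: 0.029 ÷ 0.971 = 29/971.
Likelihood ratio of a positive = 0.93/0.08 = 11.625.
Target odds: 0.98 ÷ 0.02 = 49.
Need (29/971) × 11.625ⁿ ≥ 49, i.e. 11.625ⁿ ≥ 47579/29.
11.625³ = 804357/512 falls short of 47579/29 but 11.625⁴ = 74805201/4096 reaches it, so n = 4.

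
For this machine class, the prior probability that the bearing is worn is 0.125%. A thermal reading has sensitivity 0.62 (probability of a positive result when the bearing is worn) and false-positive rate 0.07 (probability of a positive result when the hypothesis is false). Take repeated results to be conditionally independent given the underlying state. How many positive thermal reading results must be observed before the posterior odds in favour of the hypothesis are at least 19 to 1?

5

Prior odds: 0.00125 ÷ 0.99875 = 1/799.
Likelihood ratio of a positive result = 0.62/0.07 = 62/7.
Target odds = 19.
Need (1/799) × (62/7)ⁿ ≥ 19, i.e. (62/7)ⁿ ≥ 15181.
(62/7)⁴ = 14776336/2401 falls short of 15181 but (62/7)⁵ = 916132832/16807 reaches it, so n = 5.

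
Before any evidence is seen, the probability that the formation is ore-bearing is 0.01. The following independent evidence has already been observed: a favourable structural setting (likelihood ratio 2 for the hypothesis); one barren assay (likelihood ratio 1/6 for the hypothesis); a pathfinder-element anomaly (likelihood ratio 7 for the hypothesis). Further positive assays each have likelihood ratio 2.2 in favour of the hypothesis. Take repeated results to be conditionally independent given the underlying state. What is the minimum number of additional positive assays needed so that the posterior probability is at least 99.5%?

12

Prior odds = 0.01/0.99 = 1/99.
Combined Bayes factor of the evidence already in hand = 2 × (1/6) × 7 = 7/3.
Odds after that evidence = (1/99) × 7/3 = 7/297.
Target odds = 0.995/0.005 = 199.
Need 2.2ⁿ ≥ 199 ÷ (7/297) = 59103/7.
2.2¹¹ ≈5843.18 falls short of 59103/7 but 2.2¹² ≈12855 reaches it, so n = 12.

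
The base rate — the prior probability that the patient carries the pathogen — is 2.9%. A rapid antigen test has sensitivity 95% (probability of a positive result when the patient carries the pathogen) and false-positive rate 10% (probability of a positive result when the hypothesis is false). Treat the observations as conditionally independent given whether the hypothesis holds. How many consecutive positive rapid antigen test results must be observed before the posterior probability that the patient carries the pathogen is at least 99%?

4

Prior odds: 0.029 ÷ 0.971 = 29/971.
Likelihood ratio of a positive result = 0.95/0.1 = 9.5.
Target odds: 0.99 ÷ 0.01 = 99.
Need (29/971) × 9.5ⁿ ≥ 99, i.e. 9.5ⁿ ≥ 96129/29.
9.5³ = 857.375 falls short of 96129/29 but 9.5⁴ = 8145.0625 reaches it, so n = 4.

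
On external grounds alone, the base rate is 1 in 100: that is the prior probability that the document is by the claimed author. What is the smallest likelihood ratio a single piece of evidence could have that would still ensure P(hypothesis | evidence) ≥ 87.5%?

Prior odds = 0.01/0.99 = 1/99.
Target odds = 0.875/0.125 = 7.
Required Bayes factor = 7 ÷ (1/99) = 693.

693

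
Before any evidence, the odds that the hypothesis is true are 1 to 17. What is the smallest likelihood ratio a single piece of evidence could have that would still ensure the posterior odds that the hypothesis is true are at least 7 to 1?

Prior odds = 1/17.
Target odds = 7.
Required Bayes factor = 7 ÷ (1/17) = 119.

119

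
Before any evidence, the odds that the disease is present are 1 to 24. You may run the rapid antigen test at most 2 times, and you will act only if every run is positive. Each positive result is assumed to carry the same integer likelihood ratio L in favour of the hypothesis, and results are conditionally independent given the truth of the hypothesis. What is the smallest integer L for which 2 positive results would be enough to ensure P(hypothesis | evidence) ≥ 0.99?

Prior odds = 1/24.
Target odds = 0.99/0.01 = 99.
Need L² ≥ 99 ÷ (1/24) = 2376.
48² = 2304 < 2376 ≤ 2401 = 49², so L = 49.

49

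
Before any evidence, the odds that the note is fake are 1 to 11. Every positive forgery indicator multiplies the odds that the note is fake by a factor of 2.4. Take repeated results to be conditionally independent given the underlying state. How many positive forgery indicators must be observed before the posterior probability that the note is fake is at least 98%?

8

Prior odds = 1/11.
Likelihood ratio per positive forgery indicator = 2.4.
Target posterior odds = 0.98/0.02 = 49.
Need (1/11) × 2.4ⁿ ≥ 49, i.e. 2.4ⁿ ≥ 539.
2.4⁷ = 35831808/78125 falls short of 539 but 2.4⁸ = 429981696/390625 reaches it, so n = 8.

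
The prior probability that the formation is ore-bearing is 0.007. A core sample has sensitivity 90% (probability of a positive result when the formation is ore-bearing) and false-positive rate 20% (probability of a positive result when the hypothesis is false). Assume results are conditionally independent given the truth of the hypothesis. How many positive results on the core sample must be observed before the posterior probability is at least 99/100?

7

Prior odds = 0.007/0.993 = 7/993.
Likelihood ratio of a positive result = 0.9/0.2 = 4.5.
Target odds: 0.99 ÷ 0.01 = 99.
Need (7/993) × 4.5ⁿ ≥ 99, i.e. 4.5ⁿ ≥ 98307/7.
4.5⁶ = 8303.765625 falls short of 98307/7 but 4.5⁷ = 4782969/128 reaches it, so n = 7.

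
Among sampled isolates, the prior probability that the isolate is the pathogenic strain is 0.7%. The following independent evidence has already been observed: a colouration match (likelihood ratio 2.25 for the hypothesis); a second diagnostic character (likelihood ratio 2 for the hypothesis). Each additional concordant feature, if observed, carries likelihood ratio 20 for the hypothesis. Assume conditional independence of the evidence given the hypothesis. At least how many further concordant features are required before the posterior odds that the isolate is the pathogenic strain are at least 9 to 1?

Prior odds = 0.007/0.993 = 7/993.
Combined Bayes factor of the evidence already in hand = 2.25 × 2 = 4.5.
Odds after that evidence = (7/993) × 4.5 = 21/662.
Target odds = 9.
Need 20ⁿ ≥ 9 ÷ (21/662) = 1986/7.
20¹ = 20 falls short of 1986/7 but 20² = 400 reaches it, so n = 2.

2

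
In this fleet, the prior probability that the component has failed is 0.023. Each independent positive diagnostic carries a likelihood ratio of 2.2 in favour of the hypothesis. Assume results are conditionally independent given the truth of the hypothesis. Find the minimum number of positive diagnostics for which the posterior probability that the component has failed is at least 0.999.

Prior odds = 0.023/0.977 = 23/977.
Likelihood ratio per positive diagnostic = 2.2.
Target odds: 0.999 ÷ 0.001 = 999.
Require 2.2ⁿ ≥ 999 ÷ (23/977) = 976023/23.
2.2¹³ ≈28281 falls short of 976023/23 but 2.2¹⁴ ≈62218.2 reaches it, so n = 14.

14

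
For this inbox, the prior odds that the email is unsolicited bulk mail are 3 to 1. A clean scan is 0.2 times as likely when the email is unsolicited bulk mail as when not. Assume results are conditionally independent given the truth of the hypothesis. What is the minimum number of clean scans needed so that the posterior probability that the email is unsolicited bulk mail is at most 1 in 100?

4

Prior odds = 3.
Likelihood ratio per clean scan = 0.2.
Target odds: 0.01 ÷ 0.99 = 1/99.
Need 3 × 0.2ⁿ ≤ 1/99, i.e. 0.2ⁿ ≤ 1/297.
0.2³ = 0.008 is still above 1/297 but 0.2⁴ = 0.0016 is at or below it, so n = 4.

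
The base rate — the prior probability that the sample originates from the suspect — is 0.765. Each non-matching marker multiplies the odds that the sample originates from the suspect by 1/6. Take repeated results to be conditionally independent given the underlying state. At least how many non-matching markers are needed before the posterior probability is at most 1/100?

Prior odds: 0.765 ÷ 0.235 = 153/47.
Likelihood ratio per non-matching marker = 1/6.
Target odds: 0.01 ÷ 0.99 = 1/99.
Require (1/6)ⁿ ≤ 1/99 ÷ (153/47) = 47/15147.
(1/6)³ = 1/216 is still above 47/15147 but (1/6)⁴ = 1/1296 is at or below it, so n = 4.

4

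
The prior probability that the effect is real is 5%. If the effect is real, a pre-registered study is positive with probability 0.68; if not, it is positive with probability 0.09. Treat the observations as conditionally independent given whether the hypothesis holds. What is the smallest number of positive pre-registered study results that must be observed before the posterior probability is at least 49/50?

Prior odds: 0.05 ÷ 0.95 = 1/19.
Likelihood ratio of a positive = 0.68/0.09 = 68/9.
Target odds: 0.98 ÷ 0.02 = 49.
Require (68/9)ⁿ ≥ 49 ÷ (1/19) = 931.
(68/9)³ = 314432/729 falls short of 931 but (68/9)⁴ = 21381376/6561 reaches it, so n = 4.

4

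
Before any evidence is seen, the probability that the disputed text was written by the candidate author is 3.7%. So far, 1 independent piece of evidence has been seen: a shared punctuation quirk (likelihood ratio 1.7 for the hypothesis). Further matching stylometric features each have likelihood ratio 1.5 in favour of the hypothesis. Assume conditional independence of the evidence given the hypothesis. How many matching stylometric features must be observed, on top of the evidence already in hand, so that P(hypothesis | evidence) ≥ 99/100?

Prior odds = 0.037/0.963 = 37/963.
Bayes factor of the evidence already in hand = 1.7.
Odds after that evidence = (37/963) × 1.7 = 629/9630.
Target odds = 0.99/0.01 = 99.
Need 1.5ⁿ ≥ 99 ÷ (629/9630) = 953370/629.
1.5¹⁸ = 387420489/262144 falls short of 953370/629 but 1.5¹⁹ ≈2216.84 reaches it, so n = 19.

19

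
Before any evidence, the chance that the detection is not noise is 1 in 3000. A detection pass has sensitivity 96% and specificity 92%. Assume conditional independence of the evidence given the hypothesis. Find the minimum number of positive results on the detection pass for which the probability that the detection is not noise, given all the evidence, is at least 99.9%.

7

Prior odds: (1/3000) ÷ (2999/3000) = 1/2999.
False-positive rate = 1 − 0.92 = 0.08; likelihood ratio of a positive = 0.96/0.08 = 12.
Target odds: 0.999 ÷ 0.001 = 999.
Need (1/2999) × 12ⁿ ≥ 999, i.e. 12ⁿ ≥ 2996001.
12⁶ = 2985984 falls short of 2996001 but 12⁷ = 35831808 reaches it, so n = 7.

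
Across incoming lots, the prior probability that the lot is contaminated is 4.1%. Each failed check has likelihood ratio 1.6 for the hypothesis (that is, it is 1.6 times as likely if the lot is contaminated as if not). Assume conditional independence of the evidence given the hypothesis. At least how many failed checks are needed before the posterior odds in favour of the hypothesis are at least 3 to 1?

Prior odds: 0.041 ÷ 0.959 = 41/959.
Likelihood ratio per failed check = 1.6.
Target odds = 3.
Need (41/959) × 1.6ⁿ ≥ 3, i.e. 1.6ⁿ ≥ 2877/41.
1.6⁹ = 134217728/1953125 falls short of 2877/41 but 1.6¹⁰ ≈109.951 reaches it, so n = 10.

10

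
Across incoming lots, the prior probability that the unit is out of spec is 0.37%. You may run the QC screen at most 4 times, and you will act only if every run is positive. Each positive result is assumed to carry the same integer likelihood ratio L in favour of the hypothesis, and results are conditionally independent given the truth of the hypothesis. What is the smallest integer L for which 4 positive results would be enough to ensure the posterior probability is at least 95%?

9

Prior odds = 0.0037/0.9963 = 37/9963.
Target odds = 0.95/0.05 = 19.
Need L⁴ ≥ 19 ÷ (37/9963) = 189297/37.
8⁴ = 4096 < 189297/37 ≤ 6561 = 9⁴, so L = 9.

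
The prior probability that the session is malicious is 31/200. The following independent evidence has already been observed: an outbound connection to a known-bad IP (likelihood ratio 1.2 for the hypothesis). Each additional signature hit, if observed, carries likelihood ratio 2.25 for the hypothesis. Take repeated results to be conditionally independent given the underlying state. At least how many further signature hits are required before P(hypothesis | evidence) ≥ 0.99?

8

Prior odds = 0.155/0.845 = 31/169.
Bayes factor of the evidence already in hand = 1.2.
Odds after that evidence = (31/169) × 1.2 = 186/845.
Target odds = 0.99/0.01 = 99.
Need 2.25ⁿ ≥ 99 ÷ (186/845) = 27885/62.
2.25⁷ = 4782969/16384 falls short of 27885/62 but 2.25⁸ = 43046721/65536 reaches it, so n = 8.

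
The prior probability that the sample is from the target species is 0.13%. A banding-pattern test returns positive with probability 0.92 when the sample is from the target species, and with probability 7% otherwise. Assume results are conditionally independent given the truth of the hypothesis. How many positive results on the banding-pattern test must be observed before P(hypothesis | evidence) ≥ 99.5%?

5

Prior odds: 0.0013 ÷ 0.9987 = 13/9987.
Likelihood ratio of a positive result = 0.92/0.07 = 92/7.
Target odds: 0.995 ÷ 0.005 = 199.
Need (13/9987) × (92/7)ⁿ ≥ 199, i.e. (92/7)ⁿ ≥ 1987413/13.
(92/7)⁴ = 71639296/2401 falls short of 1987413/13 but (92/7)⁵ ≈392147 reaches it, so n = 5.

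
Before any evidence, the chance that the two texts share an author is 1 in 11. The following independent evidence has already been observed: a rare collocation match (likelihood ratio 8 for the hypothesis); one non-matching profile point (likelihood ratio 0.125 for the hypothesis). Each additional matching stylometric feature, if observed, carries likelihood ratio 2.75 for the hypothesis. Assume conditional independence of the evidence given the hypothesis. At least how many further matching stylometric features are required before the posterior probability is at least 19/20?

6

Prior odds = (1/11)/(10/11) = 0.1.
Combined Bayes factor of the evidence already in hand = 8 × 0.125 = 1.
Odds after that evidence = 0.1 × 1 = 0.1.
Target odds = 0.95/0.05 = 19.
Need 2.75ⁿ ≥ 19 ÷ 0.1 = 190.
2.75⁵ = 161051/1024 falls short of 190 but 2.75⁶ = 1771561/4096 reaches it, so n = 6.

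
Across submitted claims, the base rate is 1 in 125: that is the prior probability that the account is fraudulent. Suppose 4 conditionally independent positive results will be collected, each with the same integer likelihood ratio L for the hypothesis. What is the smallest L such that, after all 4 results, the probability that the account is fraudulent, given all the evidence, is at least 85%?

Prior odds = 0.008/0.992 = 1/124.
Target odds = 0.85/0.15 = 17/3.
Need L⁴ ≥ 17/3 ÷ (1/124) = 2108/3.
5⁴ = 625 < 2108/3 ≤ 1296 = 6⁴, so L = 6.

6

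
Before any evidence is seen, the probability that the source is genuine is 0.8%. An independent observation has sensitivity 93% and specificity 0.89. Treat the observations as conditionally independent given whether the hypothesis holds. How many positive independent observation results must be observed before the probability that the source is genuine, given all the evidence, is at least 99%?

5

Prior odds: 0.008 ÷ 0.992 = 1/124.
False-positive rate = 1 − 0.89 = 0.11; likelihood ratio of a positive = 0.93/0.11 = 93/11.
Target posterior odds = 0.99/0.01 = 99.
Need (1/124) × (93/11)ⁿ ≥ 99, i.e. (93/11)ⁿ ≥ 12276.
(93/11)⁴ = 74805201/14641 falls short of 12276 but (93/11)⁵ ≈43196.8 reaches it, so n = 5.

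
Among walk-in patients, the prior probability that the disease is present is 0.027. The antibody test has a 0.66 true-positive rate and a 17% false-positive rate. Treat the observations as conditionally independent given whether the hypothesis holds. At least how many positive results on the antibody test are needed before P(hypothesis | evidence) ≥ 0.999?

Prior odds = 0.027/0.973 = 27/973.
Likelihood ratio of a positive result = 0.66/0.17 = 66/17.
Target posterior odds = 0.999/0.001 = 999.
Require (66/17)ⁿ ≥ 999 ÷ (27/973) = 36001.
(66/17)⁷ ≈13294.3 falls short of 36001 but (66/17)⁸ ≈51613.1 reaches it, so n = 8.

8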